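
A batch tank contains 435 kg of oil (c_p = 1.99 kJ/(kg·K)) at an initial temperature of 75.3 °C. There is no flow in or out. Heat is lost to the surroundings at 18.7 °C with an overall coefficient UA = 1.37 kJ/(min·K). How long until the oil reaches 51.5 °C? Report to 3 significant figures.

345 min

Unsteady energy balance on the tank contents: M c_p dT/dt = −UA(T − T_amb).
τ = M c_p/UA = 631.86 min; T_ss = T_amb = 18.700 °C.
T(t) = T_ss + (T₀ − T_ss)e^(−t/τ); set T = 51.5:
t = −τ ln[(T − T_ss)/(T₀ − T_ss)] = −631.86 · ln(0.57951) = 344.73 min.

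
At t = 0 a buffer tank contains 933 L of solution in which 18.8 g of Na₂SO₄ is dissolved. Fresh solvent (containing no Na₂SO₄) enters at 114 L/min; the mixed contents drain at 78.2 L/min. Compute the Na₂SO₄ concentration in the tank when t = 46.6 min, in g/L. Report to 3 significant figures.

0.000770 g/L

Let m(t) be the amount of Na₂SO₄. Volume: V(t) = V₀ + (Q_in − Q_out) t = 933 + 35.800 t; V(46.6) = 2601.3 L.
No Na₂SO₄ enters, so dm/dt = −Q_out · (m/V).
dm/m = −Q_out dt/(V₀ + 35.800 t); integrating gives ln(m/m₀) = −(Q_out/(Q_in−Q_out)) ln(V/V₀).
m = m₀ (V₀/V)^(Q_out/(Q_in−Q_out)) = 18.8 × (933/2601.3)^(2.1844) = 2.0019 g.
C = m/V = 2.0019/2601.3 = 0.00076960 g/L.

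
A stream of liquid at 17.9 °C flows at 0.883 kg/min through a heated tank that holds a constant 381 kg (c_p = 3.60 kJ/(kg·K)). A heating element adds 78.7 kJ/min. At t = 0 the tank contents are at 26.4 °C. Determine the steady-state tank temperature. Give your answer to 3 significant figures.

42.7 °C

M c_p dT/dt = ṁ c_p (T_in − T) + Q̇.
At steady state dT/dt = 0 ⇒ T_ss = T_in + Q̇/(ṁ c_p) = 17.9 + 78.7/(0.883·3.60) = 42.658 °C.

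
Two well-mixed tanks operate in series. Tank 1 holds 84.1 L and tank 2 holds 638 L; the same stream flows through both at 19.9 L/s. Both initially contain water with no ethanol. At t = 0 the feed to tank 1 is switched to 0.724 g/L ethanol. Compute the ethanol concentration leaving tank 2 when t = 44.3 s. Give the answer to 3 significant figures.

0.515 g/L

Species balance on tank i: dCᵢ/dt = (Cᵢ₋₁ − Cᵢ)/τᵢ with τᵢ = Vᵢ/Q.
τ₁ = 84.1/19.9 = 4.2261 s; τ₂ = 638/19.9 = 32.060 s.
Tank 1: C₁ = C_in(1 − e^(−t/τ₁)). Tank 2 (τ₁ ≠ τ₂): C₂ = C_in[1 − (τ₁ e^(−t/τ₁) − τ₂ e^(−t/τ₂))/(τ₁ − τ₂)].
At t = 44.3: e^(−t/τ₁) = 2.8025e-05, e^(−t/τ₂) = 0.25113.
C₂ = 0.724·[1 − (4.2261·2.8025e-05 − 32.060·0.25113)/(-27.834)] = 0.724·0.71074 = 0.51458 g/L.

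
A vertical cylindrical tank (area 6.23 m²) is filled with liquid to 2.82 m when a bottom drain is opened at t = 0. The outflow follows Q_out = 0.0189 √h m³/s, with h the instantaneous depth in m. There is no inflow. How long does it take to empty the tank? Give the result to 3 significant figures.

1110 s

With no inflow, A dh/dt = −0.0189 √h.
Separate and integrate: 2(√h − √h₀) = −(0.0189/A) t.
Tank is empty when √h = 0: t_empty = 2A√h₀/0.0189.
t_empty = 2·6.23·√2.82/0.0189 = 12.460·1.6793/0.0189 = 1107.1 s.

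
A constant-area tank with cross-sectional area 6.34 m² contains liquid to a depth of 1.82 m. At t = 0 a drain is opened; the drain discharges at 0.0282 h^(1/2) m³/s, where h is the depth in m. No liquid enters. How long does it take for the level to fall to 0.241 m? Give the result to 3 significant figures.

386 s

Unsteady balance on liquid volume: A dh/dt = −0.0282 √h.
∫ h^(−1/2) dh = −(0.0282/A) ∫ dt, giving 2√h = 2√h₀ − (0.0282/A) t.
t = 2A(√h₀ − √h)/0.0282 = 2·6.34·(√1.82 − √0.241)/0.0282
  = 12.680 × (1.3491 − 0.49092) / 0.0282 = 385.87 s.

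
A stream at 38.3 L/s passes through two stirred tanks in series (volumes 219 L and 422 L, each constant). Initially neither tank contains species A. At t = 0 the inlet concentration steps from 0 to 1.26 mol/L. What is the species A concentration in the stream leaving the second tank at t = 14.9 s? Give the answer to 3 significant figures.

0.683 mol/L

Each tank obeys Vᵢ dCᵢ/dt = Q(Cᵢ₋₁ − Cᵢ), so τᵢ = Vᵢ/Q.
τ₁ = 219/38.3 = 5.7180 s; τ₂ = 422/38.3 = 11.018 s.
Solving the cascade with C₁(0)=C₂(0)=0 gives C₂(t) = C_in[1 − (τ₁ e^(−t/τ₁) − τ₂ e^(−t/τ₂))/(τ₁ − τ₂)].
At t = 14.9: e^(−t/τ₁) = 0.073844, e^(−t/τ₂) = 0.25865.
C₂ = 1.26·[1 − (5.7180·0.073844 − 11.018·0.25865)/(-5.3003)] = 1.26·0.54199 = 0.68291 mol/L.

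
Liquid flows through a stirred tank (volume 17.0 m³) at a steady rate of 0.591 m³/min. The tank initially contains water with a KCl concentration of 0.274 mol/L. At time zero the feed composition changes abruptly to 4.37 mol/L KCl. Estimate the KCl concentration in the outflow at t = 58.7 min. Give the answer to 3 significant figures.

3.84 mol/L

Transient balance on the dissolved component: V dC/dt = Q(C_in − C).
Time constant τ = V/Q = 17.0/0.591 = 28.765 min.
Solution: C(t) = C_in + (C₀ − C_in) e^(−t/τ).
C(58.7) = 4.37 + (0.274 − 4.37)·e^(−58.7/28.765) = 4.37 + (-4.0960)·0.12994 = 3.8378 mol/L.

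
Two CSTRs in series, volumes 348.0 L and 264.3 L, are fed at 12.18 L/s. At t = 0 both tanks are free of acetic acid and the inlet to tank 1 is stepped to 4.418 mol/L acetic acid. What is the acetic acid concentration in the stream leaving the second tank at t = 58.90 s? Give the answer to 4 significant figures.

3.005 mol/L

Time constants: τᵢ = Vᵢ/Q for each well-mixed tank.
τ₁ = 348.0/12.18 = 28.5714 s; τ₂ = 264.3/12.18 = 21.6995 s.
Tank 1: C₁ = C_in(1 − e^(−t/τ₁)). Tank 2 (τ₁ ≠ τ₂): C₂ = C_in[1 − (τ₁ e^(−t/τ₁) − τ₂ e^(−t/τ₂))/(τ₁ − τ₂)].
At t = 58.90: e^(−t/τ₁) = 0.127263, e^(−t/τ₂) = 0.0662482.
C₂ = 4.418·[1 − (28.5714·0.127263 − 21.6995·0.0662482)/(6.87192)] = 4.418·0.680070 = 3.00455 mol/L.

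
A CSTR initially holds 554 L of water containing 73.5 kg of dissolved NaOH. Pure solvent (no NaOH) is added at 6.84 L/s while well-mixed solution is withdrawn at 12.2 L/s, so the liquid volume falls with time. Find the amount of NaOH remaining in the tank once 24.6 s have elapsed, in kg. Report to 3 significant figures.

39.6 kg

Total volume: dV/dt = Q_in − Q_out = -5.3600 L/s, so V(t) = 554 − 5.3600 t and V(24.6) = 422.14 L.
Solute balance: dm/dt = 0 − Q_out C = −Q_out m/V(t).
Separate: dm/m = −Q_out dt/V(t) ⇒ ln(m/m₀) = −(Q_out/(Q_in−Q_out)) ln(V/V₀).
m = m₀ (V₀/V)^(Q_out/(Q_in−Q_out)) = 73.5 × (554/422.14)^(-2.2761) = 39.591 kg.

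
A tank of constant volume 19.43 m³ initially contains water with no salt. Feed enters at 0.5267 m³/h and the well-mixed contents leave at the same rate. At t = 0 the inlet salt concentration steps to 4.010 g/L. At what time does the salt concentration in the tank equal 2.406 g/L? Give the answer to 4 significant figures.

Species balance: V dC/dt = Q(C_in − C) ⇒ τ = V/Q = 36.8901 h.
C(t) = C_in + (C₀ − C_in) e^(−t/τ). Set C = 2.406 and solve for t:
e^(−t/τ) = (C − C_in)/(C₀ − C_in) = (2.406 − 4.010)/(0 − 4.010) = 0.400000
t = −τ ln(…) = 36.8901 × 0.916291 = 33.8020 h.

33.80 h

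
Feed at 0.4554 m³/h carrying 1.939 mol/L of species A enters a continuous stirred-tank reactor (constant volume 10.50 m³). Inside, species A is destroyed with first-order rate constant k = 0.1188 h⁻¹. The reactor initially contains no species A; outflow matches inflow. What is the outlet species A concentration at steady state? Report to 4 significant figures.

V dC/dt = Q(C_in − C) − k V C.
Steady state (dC/dt = 0): C_ss = Q C_in/(Q + kV) = C_in/(1 + kV/Q).
C_ss = 0.4554·1.939/(0.4554 + 0.1188·10.50) = 0.883021/1.70280 = 0.518570 mol/L.

0.5186 mol/L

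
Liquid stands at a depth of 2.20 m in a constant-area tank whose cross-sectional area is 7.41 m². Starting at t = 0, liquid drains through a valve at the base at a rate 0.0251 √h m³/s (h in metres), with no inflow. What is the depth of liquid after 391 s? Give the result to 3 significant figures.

0.674 m

With no inflow, A dh/dt = −0.0251 √h.
This is separable: 2 d(√h)/dt = −0.0251/A, so √h = √h₀ − (0.0251/(2A)) t.
√h = √2.20 − 0.0251·391/(2·7.41) = 1.4832 − 0.66222 = 0.82102.
h = 0.82102² = 0.67407 m.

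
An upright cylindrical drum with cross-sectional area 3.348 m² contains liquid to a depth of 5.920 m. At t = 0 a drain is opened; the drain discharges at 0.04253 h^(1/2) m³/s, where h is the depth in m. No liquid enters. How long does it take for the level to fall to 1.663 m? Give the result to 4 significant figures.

180.0 s

With no inflow, A dh/dt = −0.04253 √h.
∫ h^(−1/2) dh = −(0.04253/A) ∫ dt, giving 2√h = 2√h₀ − (0.04253/A) t.
t = 2A(√h₀ − √h)/0.04253 = 2·3.348·(√5.920 − √1.663)/0.04253
  = 6.69600 × (2.43311 − 1.28957) / 0.04253 = 180.040 s.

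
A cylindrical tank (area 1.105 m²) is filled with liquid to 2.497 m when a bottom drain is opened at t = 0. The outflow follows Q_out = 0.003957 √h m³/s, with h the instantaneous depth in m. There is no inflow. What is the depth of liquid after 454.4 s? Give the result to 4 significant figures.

0.5877 m

With no inflow, A dh/dt = −0.003957 √h.
∫ h^(−1/2) dh = −(0.003957/A) ∫ dt, giving 2√h = 2√h₀ − (0.003957/A) t.
√h = √2.497 − 0.003957·454.4/(2·1.105) = 1.58019 − 0.813602 = 0.766588.
h = 0.766588² = 0.587657 m.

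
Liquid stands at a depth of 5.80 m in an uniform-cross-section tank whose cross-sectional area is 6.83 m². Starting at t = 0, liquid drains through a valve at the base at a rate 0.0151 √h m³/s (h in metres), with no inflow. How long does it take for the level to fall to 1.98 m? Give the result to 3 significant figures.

906 s

Unsteady balance on liquid volume: A dh/dt = −0.0151 √h.
∫ h^(−1/2) dh = −(0.0151/A) ∫ dt, giving 2√h = 2√h₀ − (0.0151/A) t.
t = 2A(√h₀ − √h)/0.0151 = 2·6.83·(√5.80 − √1.98)/0.0151
  = 13.660 × (2.4083 − 1.4071) / 0.0151 = 905.72 s.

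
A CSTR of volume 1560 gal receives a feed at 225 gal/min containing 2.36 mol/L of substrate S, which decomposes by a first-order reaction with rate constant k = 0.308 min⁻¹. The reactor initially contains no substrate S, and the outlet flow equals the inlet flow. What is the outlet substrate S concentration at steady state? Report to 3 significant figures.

0.753 mol/L

Accumulation = in − out − consumed: V dC/dt = Q C_in − Q C − k V C.
Steady state (dC/dt = 0): C_ss = Q C_in/(Q + kV) = C_in/(1 + kV/Q).
C_ss = 225·2.36/(225 + 0.308·1560) = 531.00/705.48 = 0.75268 mol/L.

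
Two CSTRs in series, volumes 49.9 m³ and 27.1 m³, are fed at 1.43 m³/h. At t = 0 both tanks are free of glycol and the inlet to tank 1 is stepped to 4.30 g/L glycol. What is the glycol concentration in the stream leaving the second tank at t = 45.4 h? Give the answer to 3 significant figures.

2.20 g/L

Each tank obeys Vᵢ dCᵢ/dt = Q(Cᵢ₋₁ − Cᵢ), so τᵢ = Vᵢ/Q.
τ₁ = 49.9/1.43 = 34.895 h; τ₂ = 27.1/1.43 = 18.951 h.
Tank 1: C₁ = C_in(1 − e^(−t/τ₁)). Tank 2 (τ₁ ≠ τ₂): C₂ = C_in[1 − (τ₁ e^(−t/τ₁) − τ₂ e^(−t/τ₂))/(τ₁ − τ₂)].
At t = 45.4: e^(−t/τ₁) = 0.27225, e^(−t/τ₂) = 0.091114.
C₂ = 4.30·[1 − (34.895·0.27225 − 18.951·0.091114)/(15.944)] = 4.30·0.51246 = 2.2036 g/L.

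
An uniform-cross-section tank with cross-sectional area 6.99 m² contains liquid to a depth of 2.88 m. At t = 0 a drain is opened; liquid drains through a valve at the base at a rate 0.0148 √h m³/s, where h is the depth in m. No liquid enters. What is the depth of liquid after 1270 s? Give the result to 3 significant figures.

0.124 m

Unsteady balance on liquid volume: A dh/dt = −0.0148 √h.
This is separable: 2 d(√h)/dt = −0.0148/A, so √h = √h₀ − (0.0148/(2A)) t.
√h = √2.88 − 0.0148·1270/(2·6.99) = 1.6971 − 1.3445 = 0.35256.
h = 0.35256² = 0.12430 m.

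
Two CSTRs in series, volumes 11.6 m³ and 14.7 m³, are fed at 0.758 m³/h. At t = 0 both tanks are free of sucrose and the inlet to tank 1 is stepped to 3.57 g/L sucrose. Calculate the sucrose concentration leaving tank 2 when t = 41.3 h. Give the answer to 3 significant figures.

Species balance on tank i: dCᵢ/dt = (Cᵢ₋₁ − Cᵢ)/τᵢ with τᵢ = Vᵢ/Q.
τ₁ = 11.6/0.758 = 15.303 h; τ₂ = 14.7/0.758 = 19.393 h.
Tank 1: C₁ = C_in(1 − e^(−t/τ₁)). Tank 2 (τ₁ ≠ τ₂): C₂ = C_in[1 − (τ₁ e^(−t/τ₁) − τ₂ e^(−t/τ₂))/(τ₁ − τ₂)].
At t = 41.3: e^(−t/τ₁) = 0.067290, e^(−t/τ₂) = 0.11888.
C₂ = 3.57·[1 − (15.303·0.067290 − 19.393·0.11888)/(-4.0897)] = 3.57·0.68806 = 2.4564 g/L.

2.46 g/L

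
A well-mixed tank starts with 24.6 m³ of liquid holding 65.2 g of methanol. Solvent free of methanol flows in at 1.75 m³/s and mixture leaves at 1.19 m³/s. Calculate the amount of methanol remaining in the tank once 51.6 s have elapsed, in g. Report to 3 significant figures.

Let m(t) be the amount of methanol. Volume: V(t) = V₀ + (Q_in − Q_out) t = 24.6 + 0.56000 t; V(51.6) = 53.496 m³.
Species balance (pure solvent in): dm/dt = −Q_out · m/V(t).
Separate: dm/m = −Q_out dt/V(t) ⇒ ln(m/m₀) = −(Q_out/(Q_in−Q_out)) ln(V/V₀).
m = m₀ (V₀/V)^(Q_out/(Q_in−Q_out)) = 65.2 × (24.6/53.496)^(2.1250) = 12.511 g.

12.5 g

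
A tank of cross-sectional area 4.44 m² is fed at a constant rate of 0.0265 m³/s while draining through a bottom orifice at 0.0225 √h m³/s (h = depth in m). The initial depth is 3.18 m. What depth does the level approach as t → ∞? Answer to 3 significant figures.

Level balance: A dh/dt = 0.0265 − 0.0225 √h. Setting dh/dt = 0:
Q_in = 0.0225 √h_ss ⇒ √h_ss = 0.0265/0.0225 = 1.1778.
h_ss = 1.1778² = 1.3872 m. (Since h₀ = 3.18 m > h_ss, the level will fall toward this value.)

1.39 m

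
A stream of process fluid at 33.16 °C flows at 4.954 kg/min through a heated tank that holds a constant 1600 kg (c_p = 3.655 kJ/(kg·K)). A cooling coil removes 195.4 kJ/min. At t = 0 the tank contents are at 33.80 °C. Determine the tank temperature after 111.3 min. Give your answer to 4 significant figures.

Energy balance: M c_p dT/dt = ṁ c_p (T_in − T) − 195.4.
τ = M/ṁ = 322.971 min; T_ss = T_in − Q̇/(ṁ c_p) = 33.16 − 195.4/(4.954·3.655) = 22.3685 °C.
Integrating: T(t) = T_ss + (T₀ − T_ss) e^(−t/τ).
T(111.3) = 22.3685 + (11.4315)·e^(−111.3/322.971) = 22.3685 + (11.4315)·0.708495 = 30.4677 °C.

30.47 °C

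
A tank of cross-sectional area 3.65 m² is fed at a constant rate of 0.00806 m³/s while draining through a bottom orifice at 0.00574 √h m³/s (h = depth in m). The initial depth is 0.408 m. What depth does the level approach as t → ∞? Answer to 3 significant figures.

1.97 m

Unsteady balance on liquid volume: A dh/dt = Q_in − 0.00574 √h. At steady state dh/dt = 0:
Q_in = 0.00574 √h_ss ⇒ √h_ss = 0.00806/0.00574 = 1.4042.
h_ss = 1.4042² = 1.9717 m. (Since h₀ = 0.408 m < h_ss, the level will rise toward this value.)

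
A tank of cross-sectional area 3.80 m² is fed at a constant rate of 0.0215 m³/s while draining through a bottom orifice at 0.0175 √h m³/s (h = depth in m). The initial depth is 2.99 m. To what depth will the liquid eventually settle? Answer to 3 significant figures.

Level balance: A dh/dt = 0.0215 − 0.0175 √h. Setting dh/dt = 0:
Q_in = 0.0175 √h_ss ⇒ √h_ss = 0.0215/0.0175 = 1.2286.
h_ss = 1.2286² = 1.5094 m. (Since h₀ = 2.99 m > h_ss, the level will fall toward this value.)

1.51 m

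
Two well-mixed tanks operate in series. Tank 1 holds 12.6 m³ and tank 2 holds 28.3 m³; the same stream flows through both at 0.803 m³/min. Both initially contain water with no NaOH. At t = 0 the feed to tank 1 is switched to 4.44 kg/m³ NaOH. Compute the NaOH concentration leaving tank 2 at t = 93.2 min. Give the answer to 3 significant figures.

Time constants: τᵢ = Vᵢ/Q for each well-mixed tank.
τ₁ = 12.6/0.803 = 15.691 min; τ₂ = 28.3/0.803 = 35.243 min.
Solving the cascade with C₁(0)=C₂(0)=0 gives C₂(t) = C_in[1 − (τ₁ e^(−t/τ₁) − τ₂ e^(−t/τ₂))/(τ₁ − τ₂)].
At t = 93.2: e^(−t/τ₁) = 0.0026329, e^(−t/τ₂) = 0.071040.
C₂ = 4.44·[1 − (15.691·0.0026329 − 35.243·0.071040)/(-19.552)] = 4.44·0.87406 = 3.8808 kg/m³.

3.88 kg/m³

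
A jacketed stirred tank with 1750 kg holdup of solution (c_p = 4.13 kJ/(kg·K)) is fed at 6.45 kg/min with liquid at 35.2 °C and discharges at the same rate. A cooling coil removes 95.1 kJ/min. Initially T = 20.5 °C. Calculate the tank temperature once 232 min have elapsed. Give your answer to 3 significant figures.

Unsteady energy balance on the tank contents: M c_p dT/dt = ṁ c_p (T_in − T) − 95.1.
Rearrange: dT/dt = (T_ss − T)/τ with τ = M/ṁ = 271.32 min and T_ss = T_in − Q̇/(ṁ c_p) = 31.630 °C.
Solution: T(t) = T_ss + (T₀ − T_ss) e^(−t/τ).
T(232) = 31.630 + (-11.130)·e^(−232/271.32) = 31.630 + (-11.130)·0.42525 = 26.897 °C.

26.9 °C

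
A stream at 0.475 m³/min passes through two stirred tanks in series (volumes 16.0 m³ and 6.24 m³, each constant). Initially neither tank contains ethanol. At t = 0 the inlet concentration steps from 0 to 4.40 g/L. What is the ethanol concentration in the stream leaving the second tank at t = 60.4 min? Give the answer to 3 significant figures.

Each tank obeys Vᵢ dCᵢ/dt = Q(Cᵢ₋₁ − Cᵢ), so τᵢ = Vᵢ/Q.
τ₁ = 16.0/0.475 = 33.684 min; τ₂ = 6.24/0.475 = 13.137 min.
Tank 1: C₁ = C_in(1 − e^(−t/τ₁)). Tank 2 (τ₁ ≠ τ₂): C₂ = C_in[1 − (τ₁ e^(−t/τ₁) − τ₂ e^(−t/τ₂))/(τ₁ − τ₂)].
At t = 60.4: e^(−t/τ₁) = 0.16644, e^(−t/τ₂) = 0.010074.
C₂ = 4.40·[1 − (33.684·0.16644 − 13.137·0.010074)/(20.547)] = 4.40·0.73359 = 3.2278 g/L.

3.23 g/L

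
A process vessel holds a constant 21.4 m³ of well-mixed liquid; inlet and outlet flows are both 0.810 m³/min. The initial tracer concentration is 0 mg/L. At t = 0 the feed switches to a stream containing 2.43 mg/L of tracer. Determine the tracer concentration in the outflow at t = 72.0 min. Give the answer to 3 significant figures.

2.27 mg/L

Unsteady species balance (constant V, well mixed): V dC/dt = Q(C_in − C).
Rewrite as dC/dt + C/τ = C_in/τ, τ = V/Q = 26.420 min.
This is linear first-order; C(t) = C_in + (C₀ − C_in) e^(−t/τ).
C(72.0) = 2.43 + (0 − 2.43)·e^(−72.0/26.420) = 2.43 + (-2.4300)·0.065531 = 2.2708 mg/L.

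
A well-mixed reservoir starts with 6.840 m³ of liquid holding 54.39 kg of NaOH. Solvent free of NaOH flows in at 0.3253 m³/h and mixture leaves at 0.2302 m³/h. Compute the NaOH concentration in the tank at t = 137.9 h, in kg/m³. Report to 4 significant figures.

0.2041 kg/m³

Total volume: dV/dt = Q_in − Q_out = 0.0951000 m³/h, so V(t) = 6.840 + 0.0951000 t and V(137.9) = 19.9543 m³.
No NaOH enters, so dm/dt = −Q_out · (m/V).
dm/m = −Q_out dt/(V₀ + 0.0951000 t); integrating gives ln(m/m₀) = −(Q_out/(Q_in−Q_out)) ln(V/V₀).
m = m₀ (V₀/V)^(Q_out/(Q_in−Q_out)) = 54.39 × (6.840/19.9543)^(2.42061) = 4.07365 kg.
C = m/V = 4.07365/19.9543 = 0.204149 kg/m³.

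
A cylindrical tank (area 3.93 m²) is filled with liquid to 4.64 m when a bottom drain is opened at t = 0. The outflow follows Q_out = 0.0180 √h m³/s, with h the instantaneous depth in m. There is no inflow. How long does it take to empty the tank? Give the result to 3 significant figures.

941 s

Mass balance (ρ constant): A dh/dt = −0.0180 √h.
This is separable: 2 d(√h)/dt = −0.0180/A, so √h = √h₀ − (0.0180/(2A)) t.
Tank is empty when √h = 0: t_empty = 2A√h₀/0.0180.
t_empty = 2·3.93·√4.64/0.0180 = 7.8600·2.1541/0.0180 = 940.61 s.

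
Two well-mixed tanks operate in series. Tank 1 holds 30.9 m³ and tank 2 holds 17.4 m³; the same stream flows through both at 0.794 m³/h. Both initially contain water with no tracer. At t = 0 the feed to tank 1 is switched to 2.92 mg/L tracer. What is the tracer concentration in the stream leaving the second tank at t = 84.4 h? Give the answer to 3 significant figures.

Each tank obeys Vᵢ dCᵢ/dt = Q(Cᵢ₋₁ − Cᵢ), so τᵢ = Vᵢ/Q.
τ₁ = 30.9/0.794 = 38.917 h; τ₂ = 17.4/0.794 = 21.914 h.
Solving the cascade with C₁(0)=C₂(0)=0 gives C₂(t) = C_in[1 − (τ₁ e^(−t/τ₁) − τ₂ e^(−t/τ₂))/(τ₁ − τ₂)].
At t = 84.4: e^(−t/τ₁) = 0.11432, e^(−t/τ₂) = 0.021251.
C₂ = 2.92·[1 − (38.917·0.11432 − 21.914·0.021251)/(17.003)] = 2.92·0.76572 = 2.2359 mg/L.

2.24 mg/L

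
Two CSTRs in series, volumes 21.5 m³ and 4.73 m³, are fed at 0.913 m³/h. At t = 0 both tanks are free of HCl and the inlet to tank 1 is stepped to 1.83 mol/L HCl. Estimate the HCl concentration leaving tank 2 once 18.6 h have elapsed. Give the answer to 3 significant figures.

Each tank obeys Vᵢ dCᵢ/dt = Q(Cᵢ₋₁ − Cᵢ), so τᵢ = Vᵢ/Q.
τ₁ = 21.5/0.913 = 23.549 h; τ₂ = 4.73/0.913 = 5.1807 h.
Tank 1: C₁ = C_in(1 − e^(−t/τ₁)). Tank 2 (τ₁ ≠ τ₂): C₂ = C_in[1 − (τ₁ e^(−t/τ₁) − τ₂ e^(−t/τ₂))/(τ₁ − τ₂)].
At t = 18.6: e^(−t/τ₁) = 0.45391, e^(−t/τ₂) = 0.027592.
C₂ = 1.83·[1 − (23.549·0.45391 − 5.1807·0.027592)/(18.368)] = 1.83·0.42584 = 0.77929 mol/L.

0.779 mol/L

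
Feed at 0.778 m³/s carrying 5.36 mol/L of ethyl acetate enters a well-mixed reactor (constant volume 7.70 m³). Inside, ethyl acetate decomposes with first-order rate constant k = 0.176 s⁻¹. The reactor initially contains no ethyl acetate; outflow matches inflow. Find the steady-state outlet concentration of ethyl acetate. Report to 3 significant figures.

1.95 mol/L

Accumulation = in − out − consumed: V dC/dt = Q C_in − Q C − k V C.
At steady state: 0 = Q C_in − (Q + kV) C_ss, so C_ss = Q C_in/(Q + kV).
C_ss = 0.778·5.36/(0.778 + 0.176·7.70) = 4.1701/2.1332 = 1.9548 mol/L.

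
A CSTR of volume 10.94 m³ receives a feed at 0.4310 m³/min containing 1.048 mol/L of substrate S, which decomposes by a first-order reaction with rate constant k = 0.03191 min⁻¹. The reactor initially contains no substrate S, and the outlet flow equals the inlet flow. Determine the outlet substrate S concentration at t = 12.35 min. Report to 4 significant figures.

V dC/dt = Q(C_in − C) − k V C.
This is linear with rate a = Q/V + k = 0.0713067 min⁻¹.
C_ss = Q C_in/(Q + kV) = 0.579016 mol/L; C(t) = C_ss + (C₀ − C_ss) e^(−a t).
C(12.35) = 0.579016 + (-0.579016)·e^(−0.0713067·12.35) = 0.579016 + (-0.579016)·0.414518 = 0.339003 mol/L.

0.3390 mol/L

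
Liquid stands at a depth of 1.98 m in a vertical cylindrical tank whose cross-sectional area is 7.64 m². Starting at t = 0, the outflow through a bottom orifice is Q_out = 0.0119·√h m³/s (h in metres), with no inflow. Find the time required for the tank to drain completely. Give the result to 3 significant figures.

1810 s

With no inflow, A dh/dt = −0.0119 √h.
∫ h^(−1/2) dh = −(0.0119/A) ∫ dt, giving 2√h = 2√h₀ − (0.0119/A) t.
Tank is empty when √h = 0: t_empty = 2A√h₀/0.0119.
t_empty = 2·7.64·√1.98/0.0119 = 15.280·1.4071/0.0119 = 1806.8 s.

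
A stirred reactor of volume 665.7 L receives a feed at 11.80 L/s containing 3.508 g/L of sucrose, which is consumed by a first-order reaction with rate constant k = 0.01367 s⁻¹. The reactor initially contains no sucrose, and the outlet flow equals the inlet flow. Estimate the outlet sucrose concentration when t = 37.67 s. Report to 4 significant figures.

1.374 g/L

V dC/dt = Q(C_in − C) − k V C.
This is linear with rate a = Q/V + k = 0.0313957 s⁻¹.
C_ss = Q C_in/(Q + kV) = 1.98058 g/L; C(t) = C_ss + (C₀ − C_ss) e^(−a t).
C(37.67) = 1.98058 + (-1.98058)·e^(−0.0313957·37.67) = 1.98058 + (-1.98058)·0.306458 = 1.37362 g/L.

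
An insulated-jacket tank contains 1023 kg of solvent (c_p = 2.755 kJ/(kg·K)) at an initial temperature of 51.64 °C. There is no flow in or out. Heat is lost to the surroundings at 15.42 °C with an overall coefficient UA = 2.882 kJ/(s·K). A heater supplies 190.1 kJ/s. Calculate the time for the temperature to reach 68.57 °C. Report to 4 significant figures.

Heat balance on the well-mixed liquid: M c_p dT/dt = −UA(T − T_amb) + Q̇.
τ = M c_p/UA = 977.920 s; T_ss = T_amb + Q̇/UA = 15.42 + 190.1/2.882 = 81.3811 °C.
T(t) = T_ss + (T₀ − T_ss)e^(−t/τ); set T = 68.57:
t = −τ ln[(T − T_ss)/(T₀ − T_ss)] = −977.920 · ln(0.430755) = 823.620 s.

823.6 s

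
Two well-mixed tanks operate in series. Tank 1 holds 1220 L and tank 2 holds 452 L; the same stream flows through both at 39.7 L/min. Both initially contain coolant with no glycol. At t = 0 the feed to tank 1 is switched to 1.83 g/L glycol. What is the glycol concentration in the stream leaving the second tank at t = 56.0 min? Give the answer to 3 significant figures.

Each tank obeys Vᵢ dCᵢ/dt = Q(Cᵢ₋₁ − Cᵢ), so τᵢ = Vᵢ/Q.
τ₁ = 1220/39.7 = 30.730 min; τ₂ = 452/39.7 = 11.385 min.
Tank 1: C₁ = C_in(1 − e^(−t/τ₁)). Tank 2 (τ₁ ≠ τ₂): C₂ = C_in[1 − (τ₁ e^(−t/τ₁) − τ₂ e^(−t/τ₂))/(τ₁ − τ₂)].
At t = 56.0: e^(−t/τ₁) = 0.16165, e^(−t/τ₂) = 0.0073095.
C₂ = 1.83·[1 − (30.730·0.16165 − 11.385·0.0073095)/(19.345)] = 1.83·0.74751 = 1.3679 g/L.

1.37 g/L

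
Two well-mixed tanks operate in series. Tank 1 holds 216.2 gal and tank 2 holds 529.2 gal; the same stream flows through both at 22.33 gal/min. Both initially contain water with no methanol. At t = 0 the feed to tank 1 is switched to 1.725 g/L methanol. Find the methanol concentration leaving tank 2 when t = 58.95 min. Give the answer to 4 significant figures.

1.485 g/L

Each tank obeys Vᵢ dCᵢ/dt = Q(Cᵢ₋₁ − Cᵢ), so τᵢ = Vᵢ/Q.
τ₁ = 216.2/22.33 = 9.68204 min; τ₂ = 529.2/22.33 = 23.6991 min.
Solving the cascade with C₁(0)=C₂(0)=0 gives C₂(t) = C_in[1 − (τ₁ e^(−t/τ₁) − τ₂ e^(−t/τ₂))/(τ₁ − τ₂)].
At t = 58.95: e^(−t/τ₁) = 0.00226860, e^(−t/τ₂) = 0.0831224.
C₂ = 1.725·[1 − (9.68204·0.00226860 − 23.6991·0.0831224)/(-14.0170)] = 1.725·0.861029 = 1.48527 g/L.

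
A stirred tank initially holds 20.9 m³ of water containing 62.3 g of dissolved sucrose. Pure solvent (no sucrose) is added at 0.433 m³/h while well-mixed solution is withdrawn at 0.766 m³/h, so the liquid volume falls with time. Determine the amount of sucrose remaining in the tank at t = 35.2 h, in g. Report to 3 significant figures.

Let m(t) be the amount of sucrose. Volume: V(t) = V₀ + (Q_in − Q_out) t = 20.9 − 0.33300 t; V(35.2) = 9.1784 m³.
Species balance (pure solvent in): dm/dt = −Q_out · m/V(t).
Separate: dm/m = −Q_out dt/V(t) ⇒ ln(m/m₀) = −(Q_out/(Q_in−Q_out)) ln(V/V₀).
m = m₀ (V₀/V)^(Q_out/(Q_in−Q_out)) = 62.3 × (20.9/9.1784)^(-2.3003) = 9.3844 g.

9.38 g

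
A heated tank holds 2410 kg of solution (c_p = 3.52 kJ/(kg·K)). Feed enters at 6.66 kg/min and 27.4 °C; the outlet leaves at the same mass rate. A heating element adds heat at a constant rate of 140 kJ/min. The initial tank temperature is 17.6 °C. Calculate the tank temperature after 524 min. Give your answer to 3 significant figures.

M c_p dT/dt = ṁ c_p (T_in − T) + Q̇.
τ = M/ṁ = 361.86 min; T_ss = T_in + Q̇/(ṁ c_p) = 27.4 + 140/(6.66·3.52) = 33.372 °C.
T approaches T_ss exponentially: T(t) = T_ss + (T₀ − T_ss) e^(−t/τ).
T(524) = 33.372 + (-15.772)·e^(−524/361.86) = 33.372 + (-15.772)·0.23502 = 29.665 °C.

29.7 °C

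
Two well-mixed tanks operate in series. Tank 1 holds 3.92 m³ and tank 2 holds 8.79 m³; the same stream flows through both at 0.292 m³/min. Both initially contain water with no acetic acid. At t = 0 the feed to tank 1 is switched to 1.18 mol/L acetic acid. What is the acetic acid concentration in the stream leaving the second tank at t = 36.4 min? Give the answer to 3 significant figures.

Time constants: τᵢ = Vᵢ/Q for each well-mixed tank.
τ₁ = 3.92/0.292 = 13.425 min; τ₂ = 8.79/0.292 = 30.103 min.
Tank 1: C₁ = C_in(1 − e^(−t/τ₁)). Tank 2 (τ₁ ≠ τ₂): C₂ = C_in[1 − (τ₁ e^(−t/τ₁) − τ₂ e^(−t/τ₂))/(τ₁ − τ₂)].
At t = 36.4: e^(−t/τ₁) = 0.066442, e^(−t/τ₂) = 0.29844.
C₂ = 1.18·[1 − (13.425·0.066442 − 30.103·0.29844)/(-16.678)] = 1.18·0.51482 = 0.60749 mol/L.

0.607 mol/L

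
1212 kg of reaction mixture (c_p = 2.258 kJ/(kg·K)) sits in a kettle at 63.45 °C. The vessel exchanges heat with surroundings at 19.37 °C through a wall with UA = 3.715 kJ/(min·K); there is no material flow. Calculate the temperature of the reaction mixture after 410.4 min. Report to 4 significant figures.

44.62 °C

First-law balance (no shaft work): M c_p dT/dt = −UA(T − T_amb).
dT/dt = (T_ss − T)/τ with T_ss = T_amb = 19.3700 °C, τ = M c_p/UA = 1212·2.258/3.715 = 736.661 min.
Solution: T(t) = T_ss + (T₀ − T_ss) e^(−t/τ).
T(410.4) = 19.3700 + (44.0800)·0.572863 = 44.6218 °C.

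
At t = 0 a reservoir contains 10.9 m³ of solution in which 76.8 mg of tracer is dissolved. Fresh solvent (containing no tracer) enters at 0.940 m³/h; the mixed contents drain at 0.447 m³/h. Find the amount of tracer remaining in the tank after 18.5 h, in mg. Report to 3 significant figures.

Let m(t) be the amount of tracer. Volume: V(t) = V₀ + (Q_in − Q_out) t = 10.9 + 0.49300 t; V(18.5) = 20.020 m³.
Species balance (pure solvent in): dm/dt = −Q_out · m/V(t).
Separate: dm/m = −Q_out dt/V(t) ⇒ ln(m/m₀) = −(Q_out/(Q_in−Q_out)) ln(V/V₀).
m = m₀ (V₀/V)^(Q_out/(Q_in−Q_out)) = 76.8 × (10.9/20.020)^(0.90669) = 44.254 mg.

44.3 mg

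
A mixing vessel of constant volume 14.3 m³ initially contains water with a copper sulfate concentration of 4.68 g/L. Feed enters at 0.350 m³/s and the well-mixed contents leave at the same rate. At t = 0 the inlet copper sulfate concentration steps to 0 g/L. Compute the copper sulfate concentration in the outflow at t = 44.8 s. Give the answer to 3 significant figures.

1.56 g/L

Accumulation = in − out for the solute gives V dC/dt = Q(C_in − C).
Rewrite as dC/dt + C/τ = C_in/τ, τ = V/Q = 40.857 s.
C approaches C_in exponentially: C(t) = C_in + (C₀ − C_in) e^(−t/τ).
C(44.8) = 0 + (4.68 − 0)·e^(−44.8/40.857) = 0 + (4.6800)·0.33404 = 1.5633 g/L.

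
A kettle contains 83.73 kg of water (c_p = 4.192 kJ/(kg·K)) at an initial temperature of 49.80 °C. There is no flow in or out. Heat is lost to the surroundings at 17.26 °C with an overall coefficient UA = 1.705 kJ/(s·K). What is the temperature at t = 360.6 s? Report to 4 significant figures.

M c_p dT/dt = −UA(T − T_amb).
dT/dt = (T_ss − T)/τ with T_ss = T_amb = 17.2600 °C, τ = M c_p/UA = 83.73·4.192/1.705 = 205.863 s.
Integrating: T(t) = T_ss + (T₀ − T_ss) e^(−t/τ).
T(360.6) = 17.2600 + (32.5400)·0.173487 = 22.9053 °C.

22.91 °C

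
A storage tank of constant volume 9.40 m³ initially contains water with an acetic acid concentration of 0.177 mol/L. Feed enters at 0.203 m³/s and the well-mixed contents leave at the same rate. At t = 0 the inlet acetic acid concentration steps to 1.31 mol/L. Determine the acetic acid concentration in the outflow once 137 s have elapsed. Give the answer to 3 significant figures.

1.25 mol/L

Species balance on the tank: V dC/dt = Q(C_in − C).
So dC/dt = (C_in − C)/τ with τ = V/Q = 9.40/0.203 = 46.305 s.
This is linear first-order; C(t) = C_in + (C₀ − C_in) e^(−t/τ).
C(137) = 1.31 + (0.177 − 1.31)·e^(−137/46.305) = 1.31 + (-1.1330)·0.051891 = 1.2512 mol/L.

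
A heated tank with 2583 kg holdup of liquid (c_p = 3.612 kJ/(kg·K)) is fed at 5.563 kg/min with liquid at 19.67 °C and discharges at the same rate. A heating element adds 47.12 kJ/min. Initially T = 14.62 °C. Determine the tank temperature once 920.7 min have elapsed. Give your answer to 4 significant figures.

21.00 °C

Heat balance on the well-mixed liquid: M c_p dT/dt = ṁ c_p (T_in − T) + 47.12.
Rearrange: dT/dt = (T_ss − T)/τ with τ = M/ṁ = 464.318 min and T_ss = T_in + Q̇/(ṁ c_p) = 22.0150 °C.
T approaches T_ss exponentially: T(t) = T_ss + (T₀ − T_ss) e^(−t/τ).
T(920.7) = 22.0150 + (-7.39503)·e^(−920.7/464.318) = 22.0150 + (-7.39503)·0.137668 = 20.9970 °C.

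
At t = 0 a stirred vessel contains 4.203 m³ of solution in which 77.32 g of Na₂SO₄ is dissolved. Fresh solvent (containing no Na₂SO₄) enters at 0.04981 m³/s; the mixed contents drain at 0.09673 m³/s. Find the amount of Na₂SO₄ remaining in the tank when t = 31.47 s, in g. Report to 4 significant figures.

31.68 g

Let m(t) be the amount of Na₂SO₄. Volume: V(t) = V₀ + (Q_in − Q_out) t = 4.203 − 0.0469200 t; V(31.47) = 2.72643 m³.
Solute balance: dm/dt = 0 − Q_out C = −Q_out m/V(t).
Separate: dm/m = −Q_out dt/V(t) ⇒ ln(m/m₀) = −(Q_out/(Q_in−Q_out)) ln(V/V₀).
m = m₀ (V₀/V)^(Q_out/(Q_in−Q_out)) = 77.32 × (4.203/2.72643)^(-2.06159) = 31.6799 g.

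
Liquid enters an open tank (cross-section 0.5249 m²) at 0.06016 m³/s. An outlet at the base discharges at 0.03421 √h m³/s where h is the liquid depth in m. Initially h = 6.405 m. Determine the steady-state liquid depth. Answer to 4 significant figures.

3.092 m

Level balance: A dh/dt = 0.06016 − 0.03421 √h. Setting dh/dt = 0:
Q_in = 0.03421 √h_ss ⇒ √h_ss = 0.06016/0.03421 = 1.75855.
h_ss = 1.75855² = 3.09250 m. (Since h₀ = 6.405 m > h_ss, the level will fall toward this value.)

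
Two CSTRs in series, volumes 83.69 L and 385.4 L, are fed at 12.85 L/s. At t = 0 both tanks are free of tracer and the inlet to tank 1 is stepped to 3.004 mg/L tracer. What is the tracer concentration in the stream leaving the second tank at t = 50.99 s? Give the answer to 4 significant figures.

Time constants: τᵢ = Vᵢ/Q for each well-mixed tank.
τ₁ = 83.69/12.85 = 6.51284 s; τ₂ = 385.4/12.85 = 29.9922 s.
Tank 1: C₁ = C_in(1 − e^(−t/τ₁)). Tank 2 (τ₁ ≠ τ₂): C₂ = C_in[1 − (τ₁ e^(−t/τ₁) − τ₂ e^(−t/τ₂))/(τ₁ − τ₂)].
At t = 50.99: e^(−t/τ₁) = 0.000397964, e^(−t/τ₂) = 0.182664.
C₂ = 3.004·[1 − (6.51284·0.000397964 − 29.9922·0.182664)/(-23.4794)] = 3.004·0.766778 = 2.30340 mg/L.

2.303 mg/L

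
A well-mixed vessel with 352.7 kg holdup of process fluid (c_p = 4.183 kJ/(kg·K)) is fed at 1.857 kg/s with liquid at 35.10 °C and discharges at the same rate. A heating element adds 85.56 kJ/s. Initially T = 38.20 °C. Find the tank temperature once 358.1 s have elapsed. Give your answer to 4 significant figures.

44.91 °C

M c_p dT/dt = ṁ c_p (T_in − T) + Q̇.
Rearrange: dT/dt = (T_ss − T)/τ with τ = M/ṁ = 189.930 s and T_ss = T_in + Q̇/(ṁ c_p) = 46.1147 °C.
Solution: T(t) = T_ss + (T₀ − T_ss) e^(−t/τ).
T(358.1) = 46.1147 + (-7.91466)·e^(−358.1/189.930) = 46.1147 + (-7.91466)·0.151764 = 44.9135 °C.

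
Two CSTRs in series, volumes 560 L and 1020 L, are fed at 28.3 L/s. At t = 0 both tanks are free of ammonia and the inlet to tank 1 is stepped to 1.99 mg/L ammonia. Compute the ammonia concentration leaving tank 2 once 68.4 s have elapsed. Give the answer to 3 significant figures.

Species balance on tank i: dCᵢ/dt = (Cᵢ₋₁ − Cᵢ)/τᵢ with τᵢ = Vᵢ/Q.
τ₁ = 560/28.3 = 19.788 s; τ₂ = 1020/28.3 = 36.042 s.
Solving the cascade with C₁(0)=C₂(0)=0 gives C₂(t) = C_in[1 − (τ₁ e^(−t/τ₁) − τ₂ e^(−t/τ₂))/(τ₁ − τ₂)].
At t = 68.4: e^(−t/τ₁) = 0.031535, e^(−t/τ₂) = 0.14990.
C₂ = 1.99·[1 − (19.788·0.031535 − 36.042·0.14990)/(-16.254)] = 1.99·0.70600 = 1.4049 mg/L.

1.40 mg/L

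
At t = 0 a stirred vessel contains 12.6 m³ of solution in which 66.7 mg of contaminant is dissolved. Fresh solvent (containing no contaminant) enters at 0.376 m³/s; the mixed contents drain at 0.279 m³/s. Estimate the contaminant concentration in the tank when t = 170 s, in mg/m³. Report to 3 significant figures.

Let m(t) be the amount of contaminant. Volume: V(t) = V₀ + (Q_in − Q_out) t = 12.6 + 0.097000 t; V(170) = 29.090 m³.
Species balance (pure solvent in): dm/dt = −Q_out · m/V(t).
Separate: dm/m = −Q_out dt/V(t) ⇒ ln(m/m₀) = −(Q_out/(Q_in−Q_out)) ln(V/V₀).
m = m₀ (V₀/V)^(Q_out/(Q_in−Q_out)) = 66.7 × (12.6/29.090)^(2.8763) = 6.0112 mg.
C = m/V = 6.0112/29.090 = 0.20664 mg/m³.

0.207 mg/m³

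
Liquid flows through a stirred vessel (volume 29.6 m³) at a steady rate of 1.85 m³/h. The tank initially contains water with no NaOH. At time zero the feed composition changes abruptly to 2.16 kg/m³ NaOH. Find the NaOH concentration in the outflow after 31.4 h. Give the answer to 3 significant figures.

1.86 kg/m³

Species balance on the tank: V dC/dt = Q(C_in − C).
Rewrite as dC/dt + C/τ = C_in/τ, τ = V/Q = 16.000 h.
Solution: C(t) = C_in + (C₀ − C_in) e^(−t/τ).
C(31.4) = 2.16 + (0 − 2.16)·e^(−31.4/16.000) = 2.16 + (-2.1600)·0.14051 = 1.8565 kg/m³.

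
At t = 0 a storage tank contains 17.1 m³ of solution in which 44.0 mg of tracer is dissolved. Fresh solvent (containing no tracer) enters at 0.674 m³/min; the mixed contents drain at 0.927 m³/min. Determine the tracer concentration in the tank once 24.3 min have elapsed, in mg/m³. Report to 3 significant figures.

Total volume: dV/dt = Q_in − Q_out = -0.25300 m³/min, so V(t) = 17.1 − 0.25300 t and V(24.3) = 10.952 m³.
Species balance (pure solvent in): dm/dt = −Q_out · m/V(t).
dm/m = −Q_out dt/(V₀ − 0.25300 t); integrating gives ln(m/m₀) = −(Q_out/(Q_in−Q_out)) ln(V/V₀).
m = m₀ (V₀/V)^(Q_out/(Q_in−Q_out)) = 44.0 × (17.1/10.952)^(-3.6640) = 8.5994 mg.
C = m/V = 8.5994/10.952 = 0.78518 mg/m³.

0.785 mg/m³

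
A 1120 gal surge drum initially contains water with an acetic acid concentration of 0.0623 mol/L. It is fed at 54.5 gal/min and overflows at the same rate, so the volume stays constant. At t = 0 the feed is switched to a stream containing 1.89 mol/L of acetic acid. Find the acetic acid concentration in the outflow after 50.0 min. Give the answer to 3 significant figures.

1.73 mol/L

Accumulation = in − out for the solute gives V dC/dt = Q(C_in − C).
Rewrite as dC/dt + C/τ = C_in/τ, τ = V/Q = 20.550 min.
Solution: C(t) = C_in + (C₀ − C_in) e^(−t/τ).
C(50.0) = 1.89 + (0.0623 − 1.89)·e^(−50.0/20.550) = 1.89 + (-1.8277)·0.087770 = 1.7296 mol/L.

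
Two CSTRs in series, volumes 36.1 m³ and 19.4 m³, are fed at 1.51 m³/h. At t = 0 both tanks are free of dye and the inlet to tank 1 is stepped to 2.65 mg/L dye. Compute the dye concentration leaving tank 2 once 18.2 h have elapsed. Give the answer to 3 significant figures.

Species balance on tank i: dCᵢ/dt = (Cᵢ₋₁ − Cᵢ)/τᵢ with τᵢ = Vᵢ/Q.
τ₁ = 36.1/1.51 = 23.907 h; τ₂ = 19.4/1.51 = 12.848 h.
Tank 1: C₁ = C_in(1 − e^(−t/τ₁)). Tank 2 (τ₁ ≠ τ₂): C₂ = C_in[1 − (τ₁ e^(−t/τ₁) − τ₂ e^(−t/τ₂))/(τ₁ − τ₂)].
At t = 18.2: e^(−t/τ₁) = 0.46707, e^(−t/τ₂) = 0.24254.
C₂ = 2.65·[1 − (23.907·0.46707 − 12.848·0.24254)/(11.060)] = 2.65·0.27209 = 0.72105 mg/L.

0.721 mg/L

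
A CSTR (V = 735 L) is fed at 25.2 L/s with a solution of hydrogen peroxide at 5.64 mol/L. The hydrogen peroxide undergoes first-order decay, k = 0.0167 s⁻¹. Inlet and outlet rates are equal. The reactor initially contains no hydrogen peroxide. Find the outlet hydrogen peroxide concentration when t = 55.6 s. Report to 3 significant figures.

Accumulation = in − out − consumed: V dC/dt = Q C_in − Q C − k V C.
This is linear with rate a = Q/V + k = 0.050986 s⁻¹.
C_ss = Q C_in/(Q + kV) = 3.7927 mol/L; C(t) = C_ss + (C₀ − C_ss) e^(−a t).
C(55.6) = 3.7927 + (-3.7927)·e^(−0.050986·55.6) = 3.7927 + (-3.7927)·0.058730 = 3.5699 mol/L.

3.57 mol/L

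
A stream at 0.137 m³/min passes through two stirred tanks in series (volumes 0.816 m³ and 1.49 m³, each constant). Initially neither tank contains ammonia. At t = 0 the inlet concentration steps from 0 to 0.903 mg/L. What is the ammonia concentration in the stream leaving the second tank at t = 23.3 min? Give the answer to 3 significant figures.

0.691 mg/L

Each tank obeys Vᵢ dCᵢ/dt = Q(Cᵢ₋₁ − Cᵢ), so τᵢ = Vᵢ/Q.
τ₁ = 0.816/0.137 = 5.9562 min; τ₂ = 1.49/0.137 = 10.876 min.
Tank 1: C₁ = C_in(1 − e^(−t/τ₁)). Tank 2 (τ₁ ≠ τ₂): C₂ = C_in[1 − (τ₁ e^(−t/τ₁) − τ₂ e^(−t/τ₂))/(τ₁ − τ₂)].
At t = 23.3: e^(−t/τ₁) = 0.020003, e^(−t/τ₂) = 0.11738.
C₂ = 0.903·[1 − (5.9562·0.020003 − 10.876·0.11738)/(-4.9197)] = 0.903·0.76473 = 0.69055 mg/L.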